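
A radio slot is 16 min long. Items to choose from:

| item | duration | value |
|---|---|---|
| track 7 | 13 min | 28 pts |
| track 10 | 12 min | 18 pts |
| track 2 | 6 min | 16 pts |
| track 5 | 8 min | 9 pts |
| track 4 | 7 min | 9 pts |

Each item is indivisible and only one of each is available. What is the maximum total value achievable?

28 pts

Check high-value combinations within 16 min:
- track 7: duration 13, value 28
- track 2+track 4: duration 6+7=13, value 16+9=25
- track 2+track 5: duration 6+8=14, value 16+9=25
- track 10: duration 12, value 18
Best: 28 pts.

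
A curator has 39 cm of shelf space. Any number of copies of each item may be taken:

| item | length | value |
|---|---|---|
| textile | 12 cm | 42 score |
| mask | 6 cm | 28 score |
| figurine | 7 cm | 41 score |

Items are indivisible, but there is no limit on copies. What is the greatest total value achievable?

Best value-per-unit is figurine at 41/7; filling with it alone gives 5×41 = 205.
Optimal mix: 3×mask + 3×figurine → length 39, value 207.

207 score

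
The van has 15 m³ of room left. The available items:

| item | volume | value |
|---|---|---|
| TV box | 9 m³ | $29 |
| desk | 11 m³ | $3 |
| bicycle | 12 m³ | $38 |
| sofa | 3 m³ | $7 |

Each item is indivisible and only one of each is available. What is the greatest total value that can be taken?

$45

Check high-value combinations within 15 m³:
- bicycle+sofa: volume 12+3=15, value 38+7=45
- bicycle: volume 12, value 38
- TV box+sofa: volume 9+3=12, value 29+7=36
Best: $45.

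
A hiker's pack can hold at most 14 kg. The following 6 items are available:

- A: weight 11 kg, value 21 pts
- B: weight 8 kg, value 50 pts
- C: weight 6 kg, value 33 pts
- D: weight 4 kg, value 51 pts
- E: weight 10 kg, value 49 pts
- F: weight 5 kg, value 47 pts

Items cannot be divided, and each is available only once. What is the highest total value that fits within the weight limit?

This is a 0/1 knapsack; check combinations near the capacity.
- B+D: weight 8+4=12, value 50+51=101
- D+E: weight 4+10=14, value 51+49=100
- D+F: weight 4+5=9, value 51+47=98
- B+F: weight 8+5=13, value 50+47=97
Best: 101 pts.

101 pts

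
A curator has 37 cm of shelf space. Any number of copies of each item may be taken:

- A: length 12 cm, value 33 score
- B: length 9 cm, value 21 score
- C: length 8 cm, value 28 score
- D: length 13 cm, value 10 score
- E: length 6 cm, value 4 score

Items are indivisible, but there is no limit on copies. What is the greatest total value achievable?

117 score

Best value-per-unit is C at 28/8; filling with it alone gives 4×28 = 112.
Optimal mix: 1×A + 3×C → length 36, value 117.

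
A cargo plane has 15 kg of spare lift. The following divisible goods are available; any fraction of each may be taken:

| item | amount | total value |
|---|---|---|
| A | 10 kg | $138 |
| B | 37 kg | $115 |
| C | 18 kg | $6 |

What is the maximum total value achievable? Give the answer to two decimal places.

153.54

Take in order of value per unit:
- A (138/10 per unit): all 10 → value 138, running total 138.00
- B (115/37 per unit): 5 of 37 → value 5×115/37 = 15.5405, running total 153.54
Total 153.54.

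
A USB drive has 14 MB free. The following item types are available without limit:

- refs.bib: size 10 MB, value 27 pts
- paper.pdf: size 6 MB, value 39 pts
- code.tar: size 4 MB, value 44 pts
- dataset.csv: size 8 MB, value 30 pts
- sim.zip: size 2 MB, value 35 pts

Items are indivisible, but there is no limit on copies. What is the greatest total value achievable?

245 pts

Best value-per-unit is sim.zip at 35/2, and filling with it alone uses size 7×2=14. No mix of the others beats 7×35 = 245.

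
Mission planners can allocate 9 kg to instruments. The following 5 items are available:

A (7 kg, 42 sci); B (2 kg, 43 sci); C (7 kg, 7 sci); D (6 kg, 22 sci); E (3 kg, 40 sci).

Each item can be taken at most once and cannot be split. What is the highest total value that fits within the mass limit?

85 sci

Check high-value combinations within 9 kg:
- A+B: mass 7+2=9, value 42+43=85
- B+E: mass 2+3=5, value 43+40=83
- B+D: mass 2+6=8, value 43+22=65
- D+E: mass 6+3=9, value 22+40=62
- B+C: mass 2+7=9, value 43+7=50
Best: 85 sci.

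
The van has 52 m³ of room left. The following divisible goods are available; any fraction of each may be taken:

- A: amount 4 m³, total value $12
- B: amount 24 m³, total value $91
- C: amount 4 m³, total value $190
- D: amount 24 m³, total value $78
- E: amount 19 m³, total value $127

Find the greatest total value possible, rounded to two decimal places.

Take in order of value per unit:
- C (190/4 per unit): all 4 → value 190, running total 190.00
- E (127/19 per unit): all 19 → value 127, running total 317.00
- B (91/24 per unit): all 24 → value 91, running total 408.00
- D (78/24 per unit): 5 of 24 → value 5×78/24 = 16.2500, running total 424.25
Total 424.25.

424.25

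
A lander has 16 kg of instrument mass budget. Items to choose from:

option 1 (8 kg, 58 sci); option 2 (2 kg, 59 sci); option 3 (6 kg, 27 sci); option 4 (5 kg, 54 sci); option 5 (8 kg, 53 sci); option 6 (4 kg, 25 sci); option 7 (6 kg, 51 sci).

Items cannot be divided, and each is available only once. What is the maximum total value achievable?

171 sci

Check high-value combinations within 16 kg:
- option 1+option 2+option 4: mass 8+2+5=15, value 58+59+54=171
- option 1+option 2+option 7: mass 8+2+6=16, value 58+59+51=168
- option 2+option 4+option 5: mass 2+5+8=15, value 59+54+53=166
Best: 171 sci.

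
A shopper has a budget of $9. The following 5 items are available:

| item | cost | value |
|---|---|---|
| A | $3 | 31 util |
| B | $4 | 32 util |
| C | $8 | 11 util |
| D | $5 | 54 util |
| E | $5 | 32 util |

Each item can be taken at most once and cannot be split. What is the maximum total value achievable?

86 util

This is a 0/1 knapsack; check combinations near the capacity.
- B+D: cost 4+5=9, value 32+54=86
- A+D: cost 3+5=8, value 31+54=85
- B+E: cost 4+5=9, value 32+32=64
- A+B: cost 3+4=7, value 31+32=63
Best: 86 util.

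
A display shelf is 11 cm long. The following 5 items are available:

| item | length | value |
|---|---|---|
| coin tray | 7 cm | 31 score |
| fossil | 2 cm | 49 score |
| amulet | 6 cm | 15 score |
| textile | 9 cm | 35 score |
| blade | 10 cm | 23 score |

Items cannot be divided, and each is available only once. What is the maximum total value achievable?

This is a 0/1 knapsack; check combinations near the capacity.
- fossil+textile: length 2+9=11, value 49+35=84
- coin tray+fossil: length 7+2=9, value 31+49=80
- fossil+amulet: length 2+6=8, value 49+15=64
- fossil: length 2, value 49
- textile: length 9, value 35
Best: 84 score.

84 score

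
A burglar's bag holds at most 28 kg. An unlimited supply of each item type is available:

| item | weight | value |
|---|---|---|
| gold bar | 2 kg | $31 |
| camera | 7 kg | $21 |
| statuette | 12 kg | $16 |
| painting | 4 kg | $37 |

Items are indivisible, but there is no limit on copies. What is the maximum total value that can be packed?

$434

Best value-per-unit is gold bar at 31/2, and filling with it alone uses weight 14×2=28. No mix of the others beats 14×31 = 434.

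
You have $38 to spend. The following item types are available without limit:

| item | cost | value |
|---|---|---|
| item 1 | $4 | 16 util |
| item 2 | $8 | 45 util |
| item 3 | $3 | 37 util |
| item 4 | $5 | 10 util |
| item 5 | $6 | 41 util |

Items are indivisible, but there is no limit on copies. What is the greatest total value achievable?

444 util

Best value-per-unit is item 3 at 37/3, and filling with it alone uses cost 12×3=36. No mix of the others beats 12×37 = 444.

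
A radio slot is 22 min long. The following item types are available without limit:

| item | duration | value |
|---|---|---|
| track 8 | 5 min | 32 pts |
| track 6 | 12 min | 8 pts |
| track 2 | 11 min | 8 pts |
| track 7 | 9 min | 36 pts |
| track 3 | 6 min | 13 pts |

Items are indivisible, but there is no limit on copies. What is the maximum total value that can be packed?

Best value-per-unit is track 8 at 32/5, and filling with it alone uses duration 4×5=20. No mix of the others beats 4×32 = 128.

128 pts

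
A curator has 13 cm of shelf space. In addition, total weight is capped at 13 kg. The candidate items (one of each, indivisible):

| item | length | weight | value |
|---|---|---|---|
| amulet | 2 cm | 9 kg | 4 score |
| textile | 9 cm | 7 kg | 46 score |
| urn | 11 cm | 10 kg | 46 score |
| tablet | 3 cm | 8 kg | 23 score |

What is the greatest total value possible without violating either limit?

Feasible sets respecting both limits:
- textile: length 9, weight 7, value 46
- urn: length 11, weight 10, value 46
- tablet: length 3, weight 8, value 23
Best: 46 score.

46 score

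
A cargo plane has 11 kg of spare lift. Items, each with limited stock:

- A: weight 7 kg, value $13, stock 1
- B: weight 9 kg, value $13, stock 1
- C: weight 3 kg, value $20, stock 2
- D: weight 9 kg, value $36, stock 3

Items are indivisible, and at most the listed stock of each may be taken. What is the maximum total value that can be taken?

$40

Top feasible selections:
- 2×C: weight 6, value 40
- 1×D: weight 9, value 36
- 1×A + 1×C: weight 10, value 33
- 1×C: weight 3, value 20
Best: $40.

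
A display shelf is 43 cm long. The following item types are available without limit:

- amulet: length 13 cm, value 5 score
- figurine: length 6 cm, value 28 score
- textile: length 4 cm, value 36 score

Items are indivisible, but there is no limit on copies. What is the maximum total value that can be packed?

Best value-per-unit is textile at 36/4, and filling with it alone uses length 10×4=40. No mix of the others beats 10×36 = 360.

360 score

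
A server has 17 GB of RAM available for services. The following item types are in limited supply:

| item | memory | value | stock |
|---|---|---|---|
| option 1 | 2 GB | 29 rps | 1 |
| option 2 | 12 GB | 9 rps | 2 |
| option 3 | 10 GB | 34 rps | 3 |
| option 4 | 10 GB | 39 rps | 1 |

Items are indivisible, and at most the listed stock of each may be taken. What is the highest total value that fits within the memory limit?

68 rps

Best selections within memory 17 and stock limits:
- 1×option 1 + 1×option 4: memory 12, value 68
- 1×option 1 + 1×option 3: memory 12, value 63
- 1×option 4: memory 10, value 39
- 1×option 1 + 1×option 2: memory 14, value 38
Best: 68 rps.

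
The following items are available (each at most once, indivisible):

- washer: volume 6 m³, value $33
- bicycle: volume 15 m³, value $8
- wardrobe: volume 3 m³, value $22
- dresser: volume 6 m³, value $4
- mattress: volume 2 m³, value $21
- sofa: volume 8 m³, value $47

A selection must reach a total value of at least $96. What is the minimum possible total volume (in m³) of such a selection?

16

Subsets with value ≥ 96, sorted by total volume:
- washer+mattress+sofa: volume 16, value 101
- washer+wardrobe+sofa: volume 17, value 102
- washer+wardrobe+mattress+sofa: volume 19, value 123
Minimum volume: 16 m³.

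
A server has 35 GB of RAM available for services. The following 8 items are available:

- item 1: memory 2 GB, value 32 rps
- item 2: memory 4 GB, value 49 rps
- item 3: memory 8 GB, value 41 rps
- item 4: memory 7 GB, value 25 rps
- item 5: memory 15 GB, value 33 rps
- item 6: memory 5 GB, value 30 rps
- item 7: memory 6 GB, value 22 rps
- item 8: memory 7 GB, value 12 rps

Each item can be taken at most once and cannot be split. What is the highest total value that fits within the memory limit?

199 rps

Check high-value combinations within 35 GB:
- item 1+item 2+item 3+item 4+item 6+item 7: memory 2+4+8+7+5+6=32, value 32+49+41+25+30+22=199
- item 1+item 2+item 3+item 4+item 6+item 8: memory 2+4+8+7+5+7=33, value 32+49+41+25+30+12=189
- item 1+item 2+item 3+item 6+item 7+item 8: memory 2+4+8+5+6+7=32, value 32+49+41+30+22+12=186
- item 1+item 2+item 3+item 5+item 6: memory 2+4+8+15+5=34, value 32+49+41+33+30=185
Best: 199 rps.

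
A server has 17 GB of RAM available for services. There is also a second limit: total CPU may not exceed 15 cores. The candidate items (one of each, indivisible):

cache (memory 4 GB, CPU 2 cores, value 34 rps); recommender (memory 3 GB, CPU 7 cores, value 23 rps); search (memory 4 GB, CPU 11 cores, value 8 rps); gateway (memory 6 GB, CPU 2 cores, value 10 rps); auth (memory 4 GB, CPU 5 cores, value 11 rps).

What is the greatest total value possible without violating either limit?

68 rps

Feasible sets respecting both limits:
- cache+recommender+auth: memory 11, CPU 14, value 68
- cache+recommender+gateway: memory 13, CPU 11, value 67
- cache+recommender: memory 7, CPU 9, value 57
- cache+gateway+auth: memory 14, CPU 9, value 55
Best: 68 rps.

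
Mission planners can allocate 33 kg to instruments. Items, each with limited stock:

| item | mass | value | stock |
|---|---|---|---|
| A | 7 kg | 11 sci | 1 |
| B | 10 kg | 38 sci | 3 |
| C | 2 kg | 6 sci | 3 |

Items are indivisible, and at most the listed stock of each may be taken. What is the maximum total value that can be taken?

120 sci

Top feasible selections:
- 3×B + 1×C: mass 32, value 120
- 3×B: mass 30, value 114
- 1×A + 2×B + 3×C: mass 33, value 105
Best: 120 sci.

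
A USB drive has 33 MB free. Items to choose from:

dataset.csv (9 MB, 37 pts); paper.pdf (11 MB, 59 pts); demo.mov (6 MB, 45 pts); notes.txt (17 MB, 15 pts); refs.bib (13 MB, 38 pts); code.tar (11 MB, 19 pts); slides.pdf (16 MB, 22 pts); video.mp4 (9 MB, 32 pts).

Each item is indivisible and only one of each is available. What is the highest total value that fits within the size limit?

142 pts

Check high-value combinations within 33 MB:
- paper.pdf+demo.mov+refs.bib: size 11+6+13=30, value 59+45+38=142
- dataset.csv+paper.pdf+demo.mov: size 9+11+6=26, value 37+59+45=141
- paper.pdf+demo.mov+video.mp4: size 11+6+9=26, value 59+45+32=136
Best: 142 pts.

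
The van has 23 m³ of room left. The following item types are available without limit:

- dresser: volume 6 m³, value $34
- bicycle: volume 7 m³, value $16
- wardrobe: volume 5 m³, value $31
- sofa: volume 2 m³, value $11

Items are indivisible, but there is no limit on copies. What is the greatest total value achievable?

$138

Best value-per-unit is wardrobe at 31/5; filling with it alone gives 4×31 = 124.
Optimal mix: 1×dresser + 3×wardrobe + 1×sofa → volume 23, value 138.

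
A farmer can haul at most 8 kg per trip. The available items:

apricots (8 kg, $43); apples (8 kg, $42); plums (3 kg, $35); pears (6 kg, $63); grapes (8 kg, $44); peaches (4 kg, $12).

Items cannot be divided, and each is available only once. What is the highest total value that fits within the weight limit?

Check high-value combinations within 8 kg:
- pears: weight 6, value 63
- plums+peaches: weight 3+4=7, value 35+12=47
- grapes: weight 8, value 44
- apricots: weight 8, value 43
- apples: weight 8, value 42
Best: $63.

$63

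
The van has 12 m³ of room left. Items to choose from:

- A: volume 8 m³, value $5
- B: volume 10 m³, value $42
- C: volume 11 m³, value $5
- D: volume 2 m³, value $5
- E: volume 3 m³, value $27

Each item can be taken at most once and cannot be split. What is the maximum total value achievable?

$47

Check high-value combinations within 12 m³:
- B+D: volume 10+2=12, value 42+5=47
- B: volume 10, value 42
- D+E: volume 2+3=5, value 5+27=32
- A+E: volume 8+3=11, value 5+27=32
- E: volume 3, value 27
Best: $47.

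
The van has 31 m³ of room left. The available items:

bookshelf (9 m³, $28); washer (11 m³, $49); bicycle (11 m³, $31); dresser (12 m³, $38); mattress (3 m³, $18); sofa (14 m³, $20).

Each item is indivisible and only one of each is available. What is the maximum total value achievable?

$108

Check high-value combinations within 31 m³:
- bookshelf+washer+bicycle: volume 9+11+11=31, value 28+49+31=108
- washer+dresser+mattress: volume 11+12+3=26, value 49+38+18=105
- washer+bicycle+mattress: volume 11+11+3=25, value 49+31+18=98
- bookshelf+washer+mattress: volume 9+11+3=23, value 28+49+18=95
Best: $108.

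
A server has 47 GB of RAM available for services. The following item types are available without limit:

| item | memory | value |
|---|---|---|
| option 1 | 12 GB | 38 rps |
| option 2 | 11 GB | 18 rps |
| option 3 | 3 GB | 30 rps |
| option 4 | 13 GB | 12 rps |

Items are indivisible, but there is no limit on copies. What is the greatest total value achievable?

450 rps

Best value-per-unit is option 3 at 30/3, and filling with it alone uses memory 15×3=45. No mix of the others beats 15×30 = 450.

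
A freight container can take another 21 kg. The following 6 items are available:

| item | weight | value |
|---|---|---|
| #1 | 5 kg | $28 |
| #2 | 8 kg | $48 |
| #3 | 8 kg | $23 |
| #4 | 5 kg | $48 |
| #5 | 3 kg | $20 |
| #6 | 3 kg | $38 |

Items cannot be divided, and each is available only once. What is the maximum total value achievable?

$162

This is a 0/1 knapsack; check combinations near the capacity.
- #1+#2+#4+#6: weight 5+8+5+3=21, value 28+48+48+38=162
- #2+#4+#5+#6: weight 8+5+3+3=19, value 48+48+20+38=154
- #1+#2+#4+#5: weight 5+8+5+3=21, value 28+48+48+20=144
- #1+#3+#4+#6: weight 5+8+5+3=21, value 28+23+48+38=137
- #2+#4+#6: weight 8+5+3=16, value 48+48+38=134
Best: $162.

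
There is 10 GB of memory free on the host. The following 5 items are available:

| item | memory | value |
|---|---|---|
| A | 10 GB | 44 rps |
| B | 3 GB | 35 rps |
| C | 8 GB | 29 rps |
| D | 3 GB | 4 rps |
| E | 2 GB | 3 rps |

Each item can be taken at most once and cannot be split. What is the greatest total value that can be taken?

Check high-value combinations within 10 GB:
- A: memory 10, value 44
- B+D+E: memory 3+3+2=8, value 35+4+3=42
- B+D: memory 3+3=6, value 35+4=39
Best: 44 rps.

44 rps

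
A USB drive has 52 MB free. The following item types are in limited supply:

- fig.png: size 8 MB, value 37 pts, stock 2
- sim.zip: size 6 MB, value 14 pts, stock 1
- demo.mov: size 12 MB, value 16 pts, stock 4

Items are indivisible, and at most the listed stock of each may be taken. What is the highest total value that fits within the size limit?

Best selections within size 52 and stock limits:
- 2×fig.png + 3×demo.mov: size 52, value 122
- 2×fig.png + 1×sim.zip + 2×demo.mov: size 46, value 120
Best: 122 pts.

122 pts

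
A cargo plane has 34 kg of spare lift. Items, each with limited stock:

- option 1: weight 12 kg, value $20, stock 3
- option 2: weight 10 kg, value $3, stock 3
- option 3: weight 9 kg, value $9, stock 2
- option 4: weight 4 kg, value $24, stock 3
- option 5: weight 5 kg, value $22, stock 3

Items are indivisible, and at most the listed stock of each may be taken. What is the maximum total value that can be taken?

Best selections within weight 34 and stock limits:
- 3×option 4 + 3×option 5: weight 27, value 138
- 1×option 1 + 3×option 4 + 2×option 5: weight 34, value 136
- 1×option 3 + 3×option 4 + 2×option 5: weight 31, value 125
- 1×option 3 + 2×option 4 + 3×option 5: weight 32, value 123
Best: $138.

$138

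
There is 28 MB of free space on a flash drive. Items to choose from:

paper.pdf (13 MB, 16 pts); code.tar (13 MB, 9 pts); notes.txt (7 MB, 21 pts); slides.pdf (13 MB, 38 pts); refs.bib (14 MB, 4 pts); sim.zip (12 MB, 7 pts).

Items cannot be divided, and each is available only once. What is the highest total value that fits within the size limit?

Check high-value combinations within 28 MB:
- notes.txt+slides.pdf: size 7+13=20, value 21+38=59
- paper.pdf+slides.pdf: size 13+13=26, value 16+38=54
- code.tar+slides.pdf: size 13+13=26, value 9+38=47
- slides.pdf+sim.zip: size 13+12=25, value 38+7=45
- slides.pdf+refs.bib: size 13+14=27, value 38+4=42
Best: 59 pts.

59 pts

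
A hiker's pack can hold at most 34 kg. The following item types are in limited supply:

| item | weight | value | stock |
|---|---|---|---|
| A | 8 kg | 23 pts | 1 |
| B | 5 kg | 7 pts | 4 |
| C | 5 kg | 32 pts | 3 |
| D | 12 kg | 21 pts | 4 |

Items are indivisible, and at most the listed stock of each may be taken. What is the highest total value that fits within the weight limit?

133 pts

Best selections within weight 34 and stock limits:
- 1×A + 2×B + 3×C: weight 33, value 133
- 1×A + 1×B + 3×C: weight 28, value 126
- 1×B + 3×C + 1×D: weight 32, value 124
- 1×A + 3×C: weight 23, value 119
Best: 133 pts.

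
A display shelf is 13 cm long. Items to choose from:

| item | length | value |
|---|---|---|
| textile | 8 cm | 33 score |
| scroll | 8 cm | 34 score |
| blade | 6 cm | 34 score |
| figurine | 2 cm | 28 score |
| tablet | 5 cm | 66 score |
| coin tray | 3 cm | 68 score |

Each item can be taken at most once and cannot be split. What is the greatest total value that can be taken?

162 score

Check high-value combinations within 13 cm:
- figurine+tablet+coin tray: length 2+5+3=10, value 28+66+68=162
- tablet+coin tray: length 5+3=8, value 66+68=134
- blade+figurine+coin tray: length 6+2+3=11, value 34+28+68=130
- scroll+figurine+coin tray: length 8+2+3=13, value 34+28+68=130
Best: 162 score.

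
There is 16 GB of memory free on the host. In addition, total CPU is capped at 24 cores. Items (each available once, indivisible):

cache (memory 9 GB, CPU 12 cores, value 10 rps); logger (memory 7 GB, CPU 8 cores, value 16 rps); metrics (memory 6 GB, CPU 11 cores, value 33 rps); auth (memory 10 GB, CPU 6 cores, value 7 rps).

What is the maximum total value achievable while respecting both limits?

49 rps

Feasible sets respecting both limits:
- logger+metrics: memory 13, CPU 19, value 49
- cache+metrics: memory 15, CPU 23, value 43
- metrics+auth: memory 16, CPU 17, value 40
- metrics: memory 6, CPU 11, value 33
Best: 49 rps.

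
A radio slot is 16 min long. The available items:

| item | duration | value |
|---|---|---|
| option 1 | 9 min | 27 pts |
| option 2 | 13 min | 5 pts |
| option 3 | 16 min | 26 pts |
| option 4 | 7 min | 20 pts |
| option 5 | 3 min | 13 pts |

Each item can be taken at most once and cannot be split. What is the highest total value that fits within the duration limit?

Check high-value combinations within 16 min:
- option 1+option 4: duration 9+7=16, value 27+20=47
- option 1+option 5: duration 9+3=12, value 27+13=40
- option 4+option 5: duration 7+3=10, value 20+13=33
Best: 47 pts.

47 pts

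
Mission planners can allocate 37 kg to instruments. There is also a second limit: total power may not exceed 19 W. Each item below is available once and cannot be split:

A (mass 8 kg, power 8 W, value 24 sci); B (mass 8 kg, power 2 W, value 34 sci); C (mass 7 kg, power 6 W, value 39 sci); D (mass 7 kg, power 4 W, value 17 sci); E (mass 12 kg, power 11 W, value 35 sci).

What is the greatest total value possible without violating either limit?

108 sci

Feasible sets respecting both limits:
- B+C+E: mass 27, power 19, value 108
- A+B+C: mass 23, power 16, value 97
- B+C+D: mass 22, power 12, value 90
- B+D+E: mass 27, power 17, value 86
Best: 108 sci.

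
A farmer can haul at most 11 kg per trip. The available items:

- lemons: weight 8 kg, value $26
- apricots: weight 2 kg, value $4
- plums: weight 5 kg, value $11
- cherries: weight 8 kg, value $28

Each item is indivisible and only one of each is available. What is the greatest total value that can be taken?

Check high-value combinations within 11 kg:
- apricots+cherries: weight 2+8=10, value 4+28=32
- lemons+apricots: weight 8+2=10, value 26+4=30
- cherries: weight 8, value 28
Best: $32.

$32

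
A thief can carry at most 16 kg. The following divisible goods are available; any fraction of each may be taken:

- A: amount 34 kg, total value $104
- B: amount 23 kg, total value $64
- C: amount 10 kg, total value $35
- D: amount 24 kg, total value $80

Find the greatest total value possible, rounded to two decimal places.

Take in order of value per unit:
- C (35/10 per unit): all 10 → value 35, running total 35.00
- D (80/24 per unit): 6 of 24 → value 6×80/24 = 20.0000, running total 55.00
Total 55.00.

55.00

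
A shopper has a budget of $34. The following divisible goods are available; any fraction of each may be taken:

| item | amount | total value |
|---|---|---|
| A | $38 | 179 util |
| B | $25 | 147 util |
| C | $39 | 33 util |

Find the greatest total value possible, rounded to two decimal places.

189.39

Take in order of value per unit:
- B (147/25 per unit): all 25 → value 147, running total 147.00
- A (179/38 per unit): 9 of 38 → value 9×179/38 = 42.3947, running total 189.39
Total 189.39.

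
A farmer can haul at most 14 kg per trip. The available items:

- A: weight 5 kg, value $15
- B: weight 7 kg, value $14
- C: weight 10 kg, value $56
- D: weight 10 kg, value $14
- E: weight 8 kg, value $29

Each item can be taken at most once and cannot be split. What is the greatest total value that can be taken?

$56

Check high-value combinations within 14 kg:
- C: weight 10, value 56
- A+E: weight 5+8=13, value 15+29=44
- E: weight 8, value 29
- A+B: weight 5+7=12, value 15+14=29
- A: weight 5, value 15
Best: $56.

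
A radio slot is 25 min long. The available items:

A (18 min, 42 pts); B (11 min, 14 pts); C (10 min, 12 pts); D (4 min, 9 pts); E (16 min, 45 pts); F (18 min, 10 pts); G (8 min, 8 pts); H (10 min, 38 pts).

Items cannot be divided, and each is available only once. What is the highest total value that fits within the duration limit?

Check high-value combinations within 25 min:
- B+D+H: duration 11+4+10=25, value 14+9+38=61
- C+D+H: duration 10+4+10=24, value 12+9+38=59
- D+G+H: duration 4+8+10=22, value 9+8+38=55
Best: 61 pts.

61 pts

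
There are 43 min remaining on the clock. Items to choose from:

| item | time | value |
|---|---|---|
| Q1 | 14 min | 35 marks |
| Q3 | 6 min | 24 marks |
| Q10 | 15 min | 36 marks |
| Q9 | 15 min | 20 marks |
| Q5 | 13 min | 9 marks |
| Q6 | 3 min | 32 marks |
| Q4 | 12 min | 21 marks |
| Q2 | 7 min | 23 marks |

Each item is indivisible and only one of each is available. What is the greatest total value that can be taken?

This is a 0/1 knapsack; check combinations near the capacity.
- Q3+Q10+Q6+Q4+Q2: time 6+15+3+12+7=43, value 24+36+32+21+23=136
- Q1+Q3+Q6+Q4+Q2: time 14+6+3+12+7=42, value 35+24+32+21+23=135
- Q1+Q3+Q10+Q6: time 14+6+15+3=38, value 35+24+36+32=127
Best: 136 marks.

136 marks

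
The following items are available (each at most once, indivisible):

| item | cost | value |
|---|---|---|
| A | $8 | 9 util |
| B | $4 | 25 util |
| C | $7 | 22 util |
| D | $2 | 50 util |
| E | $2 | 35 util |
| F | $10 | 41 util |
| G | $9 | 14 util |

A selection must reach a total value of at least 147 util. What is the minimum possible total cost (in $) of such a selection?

18

Subsets with value ≥ 147, sorted by total cost:
- B+D+E+F: cost 18, value 151
- C+D+E+F: cost 21, value 148
- B+C+D+E+F: cost 25, value 173
Minimum cost: 18 $.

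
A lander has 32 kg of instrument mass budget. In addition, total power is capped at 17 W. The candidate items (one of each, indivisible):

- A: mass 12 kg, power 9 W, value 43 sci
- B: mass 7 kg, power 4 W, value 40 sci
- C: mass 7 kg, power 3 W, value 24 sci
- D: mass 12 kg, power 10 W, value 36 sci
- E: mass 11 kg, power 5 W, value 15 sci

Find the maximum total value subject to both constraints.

Feasible sets respecting both limits:
- A+B+C: mass 26, power 16, value 107
- B+C+D: mass 26, power 17, value 100
- A+B: mass 19, power 13, value 83
- A+C+E: mass 30, power 17, value 82
Best: 107 sci.

107 sci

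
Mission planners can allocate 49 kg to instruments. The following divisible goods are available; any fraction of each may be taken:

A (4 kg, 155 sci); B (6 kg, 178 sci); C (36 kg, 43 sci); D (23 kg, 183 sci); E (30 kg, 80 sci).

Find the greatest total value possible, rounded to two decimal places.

558.67

Take in order of value per unit:
- A (155/4 per unit): all 4 → value 155, running total 155.00
- B (178/6 per unit): all 6 → value 178, running total 333.00
- D (183/23 per unit): all 23 → value 183, running total 516.00
- E (80/30 per unit): 16 of 30 → value 16×80/30 = 42.6667, running total 558.67
Total 558.67.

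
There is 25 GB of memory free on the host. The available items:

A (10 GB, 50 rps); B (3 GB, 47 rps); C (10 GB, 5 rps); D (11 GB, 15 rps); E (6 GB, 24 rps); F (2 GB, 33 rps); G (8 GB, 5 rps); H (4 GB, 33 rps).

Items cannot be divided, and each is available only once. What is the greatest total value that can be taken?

Check high-value combinations within 25 GB:
- A+B+E+F+H: memory 10+3+6+2+4=25, value 50+47+24+33+33=187
- A+B+F+H: memory 10+3+2+4=19, value 50+47+33+33=163
- A+B+E+F: memory 10+3+6+2=21, value 50+47+24+33=154
Best: 187 rps.

187 rps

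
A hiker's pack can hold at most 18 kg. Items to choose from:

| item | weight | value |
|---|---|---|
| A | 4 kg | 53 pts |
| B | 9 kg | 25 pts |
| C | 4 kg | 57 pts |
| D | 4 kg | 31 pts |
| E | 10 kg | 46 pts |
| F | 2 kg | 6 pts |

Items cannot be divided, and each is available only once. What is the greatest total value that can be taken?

Check high-value combinations within 18 kg:
- A+C+E: weight 4+4+10=18, value 53+57+46=156
- A+C+D+F: weight 4+4+4+2=14, value 53+57+31+6=147
- A+C+D: weight 4+4+4=12, value 53+57+31=141
- A+B+C: weight 4+9+4=17, value 53+25+57=135
- C+D+E: weight 4+4+10=18, value 57+31+46=134
Best: 156 pts.

156 pts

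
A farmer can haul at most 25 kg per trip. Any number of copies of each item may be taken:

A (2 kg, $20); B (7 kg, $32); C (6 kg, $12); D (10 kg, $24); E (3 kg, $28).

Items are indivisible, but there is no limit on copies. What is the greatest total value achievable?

$248

Best value-per-unit is A at 20/2; filling with it alone gives 12×20 = 240.
Optimal mix: 11×A + 1×E → weight 25, value 248.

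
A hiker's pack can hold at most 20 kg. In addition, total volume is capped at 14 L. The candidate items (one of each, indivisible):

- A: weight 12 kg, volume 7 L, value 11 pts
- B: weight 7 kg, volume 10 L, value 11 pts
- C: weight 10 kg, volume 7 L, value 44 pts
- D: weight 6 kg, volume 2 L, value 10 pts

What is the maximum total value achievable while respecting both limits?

Feasible sets respecting both limits:
- C+D: weight 16, volume 9, value 54
- C: weight 10, volume 7, value 44
- A+D: weight 18, volume 9, value 21
- B+D: weight 13, volume 12, value 21
Best: 54 pts.

54 pts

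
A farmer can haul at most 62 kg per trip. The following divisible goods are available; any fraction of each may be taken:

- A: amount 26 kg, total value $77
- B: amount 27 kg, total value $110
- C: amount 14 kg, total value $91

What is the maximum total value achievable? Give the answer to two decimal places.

263.19

Take in order of value per unit:
- C (91/14 per unit): all 14 → value 91, running total 91.00
- B (110/27 per unit): all 27 → value 110, running total 201.00
- A (77/26 per unit): 21 of 26 → value 21×77/26 = 62.1923, running total 263.19
Total 263.19.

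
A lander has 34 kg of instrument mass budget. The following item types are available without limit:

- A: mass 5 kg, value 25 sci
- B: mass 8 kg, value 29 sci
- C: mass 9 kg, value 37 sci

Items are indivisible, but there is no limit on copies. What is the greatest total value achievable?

Best value-per-unit is A at 25/5; filling with it alone gives 6×25 = 150.
Optimal mix: 5×A + 1×C → mass 34, value 162.

162 sci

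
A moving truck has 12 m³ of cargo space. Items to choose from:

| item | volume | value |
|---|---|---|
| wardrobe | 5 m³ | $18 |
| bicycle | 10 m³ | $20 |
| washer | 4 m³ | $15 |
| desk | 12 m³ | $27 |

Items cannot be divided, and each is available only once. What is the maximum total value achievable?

$33

This is a 0/1 knapsack; check combinations near the capacity.
- wardrobe+washer: volume 5+4=9, value 18+15=33
- desk: volume 12, value 27
- bicycle: volume 10, value 20
- wardrobe: volume 5, value 18
- washer: volume 4, value 15
Best: $33.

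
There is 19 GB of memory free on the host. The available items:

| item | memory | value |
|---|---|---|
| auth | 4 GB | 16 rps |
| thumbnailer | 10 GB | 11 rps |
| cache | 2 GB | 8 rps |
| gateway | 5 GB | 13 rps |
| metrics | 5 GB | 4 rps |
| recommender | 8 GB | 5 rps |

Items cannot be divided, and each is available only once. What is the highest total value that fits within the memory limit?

42 rps

Check high-value combinations within 19 GB:
- auth+cache+gateway+recommender: memory 4+2+5+8=19, value 16+8+13+5=42
- auth+cache+gateway+metrics: memory 4+2+5+5=16, value 16+8+13+4=41
- auth+thumbnailer+gateway: memory 4+10+5=19, value 16+11+13=40
Best: 42 rps.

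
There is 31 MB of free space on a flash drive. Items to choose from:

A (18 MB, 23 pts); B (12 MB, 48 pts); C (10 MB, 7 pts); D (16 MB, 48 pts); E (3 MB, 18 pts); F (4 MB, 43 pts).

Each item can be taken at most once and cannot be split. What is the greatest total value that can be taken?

116 pts

Check high-value combinations within 31 MB:
- B+C+E+F: size 12+10+3+4=29, value 48+7+18+43=116
- B+D+E: size 12+16+3=31, value 48+48+18=114
- B+E+F: size 12+3+4=19, value 48+18+43=109
- D+E+F: size 16+3+4=23, value 48+18+43=109
Best: 116 pts.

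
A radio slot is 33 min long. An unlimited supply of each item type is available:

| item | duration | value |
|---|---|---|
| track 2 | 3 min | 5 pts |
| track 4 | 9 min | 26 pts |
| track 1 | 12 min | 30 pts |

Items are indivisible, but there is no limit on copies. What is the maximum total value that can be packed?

88 pts

Best value-per-unit is track 4 at 26/9; filling with it alone gives 3×26 = 78.
Optimal mix: 2×track 2 + 3×track 4 → duration 33, value 88.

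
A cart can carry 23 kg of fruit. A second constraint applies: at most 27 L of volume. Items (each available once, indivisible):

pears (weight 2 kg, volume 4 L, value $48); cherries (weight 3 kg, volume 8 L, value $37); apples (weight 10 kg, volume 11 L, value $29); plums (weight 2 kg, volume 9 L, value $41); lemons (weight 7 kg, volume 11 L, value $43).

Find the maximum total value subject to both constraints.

$132

Feasible sets respecting both limits:
- pears+plums+lemons: weight 11, volume 24, value 132
- pears+cherries+lemons: weight 12, volume 23, value 128
- pears+cherries+plums: weight 7, volume 21, value 126
- pears+apples+lemons: weight 19, volume 26, value 120
Best: $132.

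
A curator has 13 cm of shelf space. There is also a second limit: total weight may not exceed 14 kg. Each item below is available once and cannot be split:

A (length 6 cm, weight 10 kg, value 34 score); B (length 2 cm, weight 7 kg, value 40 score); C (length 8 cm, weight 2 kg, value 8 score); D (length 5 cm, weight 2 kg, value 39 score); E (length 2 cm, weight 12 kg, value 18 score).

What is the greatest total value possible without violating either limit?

Feasible sets respecting both limits:
- B+D: length 7, weight 9, value 79
- A+D: length 11, weight 12, value 73
- D+E: length 7, weight 14, value 57
Best: 79 score.

79 score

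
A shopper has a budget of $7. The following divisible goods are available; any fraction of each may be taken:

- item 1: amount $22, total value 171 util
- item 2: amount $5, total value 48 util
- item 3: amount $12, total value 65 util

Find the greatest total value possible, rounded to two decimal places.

Take in order of value per unit:
- item 2 (48/5 per unit): all 5 → value 48, running total 48.00
- item 1 (171/22 per unit): 2 of 22 → value 2×171/22 = 15.5455, running total 63.55
Total 63.55.

63.55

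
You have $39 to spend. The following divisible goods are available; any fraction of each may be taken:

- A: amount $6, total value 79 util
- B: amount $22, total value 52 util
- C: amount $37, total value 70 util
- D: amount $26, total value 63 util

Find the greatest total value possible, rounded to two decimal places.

158.55

Take in order of value per unit:
- A (79/6 per unit): all 6 → value 79, running total 79.00
- D (63/26 per unit): all 26 → value 63, running total 142.00
- B (52/22 per unit): 7 of 22 → value 7×52/22 = 16.5455, running total 158.55
Total 158.55.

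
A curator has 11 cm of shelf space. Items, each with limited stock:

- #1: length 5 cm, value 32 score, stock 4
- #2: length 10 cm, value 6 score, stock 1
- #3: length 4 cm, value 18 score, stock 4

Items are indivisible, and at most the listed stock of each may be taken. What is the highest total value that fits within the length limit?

64 score

Best selections within length 11 and stock limits:
- 2×#1: length 10, value 64
- 1×#1 + 1×#3: length 9, value 50
- 2×#3: length 8, value 36
Best: 64 score.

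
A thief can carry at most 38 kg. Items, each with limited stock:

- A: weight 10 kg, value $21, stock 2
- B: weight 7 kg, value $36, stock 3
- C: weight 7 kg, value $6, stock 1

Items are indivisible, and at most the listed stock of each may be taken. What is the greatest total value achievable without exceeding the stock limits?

Best selections within weight 38 and stock limits:
- 1×A + 3×B + 1×C: weight 38, value 135
- 1×A + 3×B: weight 31, value 129
- 3×B + 1×C: weight 28, value 114
- 2×A + 2×B: weight 34, value 114
Best: $135.

$135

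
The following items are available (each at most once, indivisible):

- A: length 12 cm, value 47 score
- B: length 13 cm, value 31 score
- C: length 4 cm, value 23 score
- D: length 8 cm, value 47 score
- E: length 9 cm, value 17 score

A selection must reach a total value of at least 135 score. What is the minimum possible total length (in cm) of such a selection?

Subsets with value ≥ 135, sorted by total length:
- A+B+C+D: length 37, value 148
- A+B+D+E: length 42, value 142
Minimum length: 37 cm.

37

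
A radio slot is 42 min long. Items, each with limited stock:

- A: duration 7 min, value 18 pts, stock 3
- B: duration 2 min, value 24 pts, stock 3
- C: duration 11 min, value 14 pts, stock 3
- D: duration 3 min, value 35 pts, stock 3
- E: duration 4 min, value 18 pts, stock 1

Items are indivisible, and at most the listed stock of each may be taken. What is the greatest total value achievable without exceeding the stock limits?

249 pts

Top feasible selections:
- 3×A + 3×B + 3×D + 1×E: duration 40, value 249
- 2×A + 3×B + 3×D + 1×E: duration 33, value 231
- 3×A + 3×B + 3×D: duration 36, value 231
Best: 249 pts.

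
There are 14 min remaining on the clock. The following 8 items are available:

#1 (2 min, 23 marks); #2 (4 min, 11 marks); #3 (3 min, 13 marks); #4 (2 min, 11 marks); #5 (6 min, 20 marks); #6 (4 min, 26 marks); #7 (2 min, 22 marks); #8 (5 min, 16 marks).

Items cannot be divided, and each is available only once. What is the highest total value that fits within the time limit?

95 marks

Check high-value combinations within 14 min:
- #1+#3+#4+#6+#7: time 2+3+2+4+2=13, value 23+13+11+26+22=95
- #1+#2+#4+#6+#7: time 2+4+2+4+2=14, value 23+11+11+26+22=93
- #1+#5+#6+#7: time 2+6+4+2=14, value 23+20+26+22=91
Best: 95 marks.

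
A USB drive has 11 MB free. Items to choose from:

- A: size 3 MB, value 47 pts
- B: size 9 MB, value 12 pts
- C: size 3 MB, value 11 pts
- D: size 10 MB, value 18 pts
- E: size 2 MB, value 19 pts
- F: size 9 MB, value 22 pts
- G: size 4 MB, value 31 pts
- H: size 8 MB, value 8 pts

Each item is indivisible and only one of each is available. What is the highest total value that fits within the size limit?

Check high-value combinations within 11 MB:
- A+E+G: size 3+2+4=9, value 47+19+31=97
- A+C+G: size 3+3+4=10, value 47+11+31=89
- A+G: size 3+4=7, value 47+31=78
- A+C+E: size 3+3+2=8, value 47+11+19=77
Best: 97 pts.

97 pts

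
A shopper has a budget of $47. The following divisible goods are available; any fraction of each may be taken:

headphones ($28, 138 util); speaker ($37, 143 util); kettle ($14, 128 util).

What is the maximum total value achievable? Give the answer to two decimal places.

Take in order of value per unit:
- kettle (128/14 per unit): all 14 → value 128, running total 128.00
- headphones (138/28 per unit): all 28 → value 138, running total 266.00
- speaker (143/37 per unit): 5 of 37 → value 5×143/37 = 19.3243, running total 285.32
Total 285.32.

285.32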